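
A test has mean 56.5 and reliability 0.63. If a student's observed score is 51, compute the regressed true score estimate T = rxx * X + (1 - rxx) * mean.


T_est = rxx * X + (1 - rxx) * mean
T_est = 0.63 * 51 + 0.37 * 56.5
T_est = 32.13 + 20.905
T_est = 53.035

53.035


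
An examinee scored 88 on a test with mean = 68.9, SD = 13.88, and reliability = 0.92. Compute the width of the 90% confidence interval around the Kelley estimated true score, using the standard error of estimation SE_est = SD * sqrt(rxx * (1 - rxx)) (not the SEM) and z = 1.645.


True score estimate = 0.92*88 + 0.08*68.9 = 86.472
SE_est = SD * sqrt(rxx * (1 - rxx)) = 13.88 * sqrt(0.92 * 0.08) = 13.88 * sqrt(0.0736) = 3.76555
CI = T_est +/- z * SE_est, so width = 2 * z * SE_est = 2 * 1.645 * 3.76555
Width = 12.3887

12.3887


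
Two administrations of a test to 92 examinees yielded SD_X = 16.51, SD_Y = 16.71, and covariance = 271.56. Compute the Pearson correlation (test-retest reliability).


r = cov(X,Y) / (SD_X * SD_Y)
r = 271.56 / (16.51 * 16.71)
r = 271.56 / 275.8821
r = 0.9843

0.9843


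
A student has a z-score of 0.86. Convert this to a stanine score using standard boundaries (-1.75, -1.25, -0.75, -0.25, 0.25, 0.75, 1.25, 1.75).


Stanine boundaries: [-1.75, -1.25, -0.75, -0.25, 0.25, 0.75, 1.25, 1.75]
z = 0.86
Check each boundary:
  z >= -1.75 -> could be stanine 2
  z >= -1.25 -> could be stanine 3
  z >= -0.75 -> could be stanine 4
  z >= -0.25 -> could be stanine 5
  z >= 0.25 -> could be stanine 6
  z >= 0.75 -> could be stanine 7
  z < 1.25
  z < 1.75
Highest qualifying boundary gives stanine = 7

7


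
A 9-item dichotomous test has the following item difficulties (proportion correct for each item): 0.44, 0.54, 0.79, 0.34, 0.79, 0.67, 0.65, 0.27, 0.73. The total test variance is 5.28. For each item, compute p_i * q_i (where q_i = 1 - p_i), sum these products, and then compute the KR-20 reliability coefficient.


For each item, compute p_i * q_i:
  Item 1: 0.44 * 0.56 = 0.2464
  Item 2: 0.54 * 0.46 = 0.2484
  Item 3: 0.79 * 0.21 = 0.1659
  Item 4: 0.34 * 0.66 = 0.2244
  Item 5: 0.79 * 0.21 = 0.1659
  Item 6: 0.67 * 0.33 = 0.2211
  Item 7: 0.65 * 0.35 = 0.2275
  Item 8: 0.27 * 0.73 = 0.1971
  Item 9: 0.73 * 0.27 = 0.1971
Sum(p_i * q_i) = 0.2464 + 0.2484 + 0.1659 + 0.2244 + 0.1659 + 0.2211 + 0.2275 + 0.1971 + 0.1971 = 1.8938
KR-20 = (k/(k-1)) * (1 - Sum(p_i*q_i) / Var_total)
= (9/8) * (1 - 1.8938/5.28)
= 1.125 * 0.6413
KR-20 = 0.7215

0.7215


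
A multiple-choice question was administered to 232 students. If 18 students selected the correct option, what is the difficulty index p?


Item difficulty p = number correct / total examinees
p = 18 / 232
p = 0.0776

0.0776


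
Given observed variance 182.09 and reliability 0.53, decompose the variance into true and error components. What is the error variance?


var_true = rxx * var_obs = 0.53 * 182.09 = 96.5077
var_error = var_obs - var_true
var_error = 182.09 - 96.5077
var_error = 85.5823

85.5823


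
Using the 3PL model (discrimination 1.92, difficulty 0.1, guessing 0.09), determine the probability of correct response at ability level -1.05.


logit = 1.92*(-1.05 - 0.1) = -2.208
P* = 1/(1 + exp(--2.208)) = 0.099
P = 0.09 + (1 - 0.09) * 0.099
P = 0.1801

0.1801


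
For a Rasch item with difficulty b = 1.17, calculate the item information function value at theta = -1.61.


P = 1/(1+exp(-(-1.61-1.17))) = 0.0584
I = P*(1-P) = 0.0584 * 0.9416
I = 0.055

0.055


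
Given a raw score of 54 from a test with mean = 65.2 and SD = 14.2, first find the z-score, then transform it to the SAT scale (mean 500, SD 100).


z = (X - mean) / SD = (54 - 65.2) / 14.2
z = -11.2 / 14.2
z = -0.7887
SAT-scale = SAT = 500 + 100z
Carry z at full precision (z = -11.2 / 14.2) into the conversion:
SAT-scale = 500 + 100 * (-11.2 / 14.2) = 500 + -1120 / 14.2
SAT-scale = 500 + -78.8732
SAT-scale = 421.1268

421.1268


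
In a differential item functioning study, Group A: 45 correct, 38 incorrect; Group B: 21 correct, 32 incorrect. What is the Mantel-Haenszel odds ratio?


Odds_A = 45/38 = 1.1842
Odds_B = 21/32 = 0.6562
OR = Odds_A / Odds_B = 1.1842 / 0.6562
Exactly, OR = (45 * 32) / (38 * 21) = 1440 / 798
OR = 1.8045

1.8045


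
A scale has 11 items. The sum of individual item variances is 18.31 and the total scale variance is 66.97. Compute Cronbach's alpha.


alpha = (k/(k-1)) * (1 - sum(si^2)/s_total^2)
= (11/10) * (1 - 18.31/66.97)
alpha = 0.7993

0.7993


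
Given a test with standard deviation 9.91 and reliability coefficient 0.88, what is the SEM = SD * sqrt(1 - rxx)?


SEM = SD * sqrt(1 - rxx)
SEM = 9.91 * sqrt(1 - 0.88)
SEM = 9.91 * sqrt(0.12) = 9.91 * 0.34641
SEM = 3.4329

3.4329


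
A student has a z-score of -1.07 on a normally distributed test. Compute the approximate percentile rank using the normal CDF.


CDF(z) = 0.5 * (1 + erf(z/sqrt(2)))
erf(-0.7566) = -0.7154
CDF = 0.1423
Percentile rank = 0.1423 * 100 = 14.23

14.23


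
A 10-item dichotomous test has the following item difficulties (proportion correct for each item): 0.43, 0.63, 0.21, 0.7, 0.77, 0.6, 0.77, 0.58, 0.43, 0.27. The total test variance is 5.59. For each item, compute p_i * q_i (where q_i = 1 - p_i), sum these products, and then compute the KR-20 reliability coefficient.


For each item, compute p_i * q_i:
  Item 1: 0.43 * 0.57 = 0.2451
  Item 2: 0.63 * 0.37 = 0.2331
  Item 3: 0.21 * 0.79 = 0.1659
  Item 4: 0.7 * 0.3 = 0.21
  Item 5: 0.77 * 0.23 = 0.1771
  Item 6: 0.6 * 0.4 = 0.24
  Item 7: 0.77 * 0.23 = 0.1771
  Item 8: 0.58 * 0.42 = 0.2436
  Item 9: 0.43 * 0.57 = 0.2451
  Item 10: 0.27 * 0.73 = 0.1971
Sum(p_i * q_i) = 0.2451 + 0.2331 + 0.1659 + 0.21 + 0.1771 + 0.24 + 0.1771 + 0.2436 + 0.2451 + 0.1971 = 2.1341
KR-20 = (k/(k-1)) * (1 - Sum(p_i*q_i) / Var_total)
= (10/9) * (1 - 2.1341/5.59)
= 1.1111 * 0.6182
KR-20 = 0.6869

0.6869


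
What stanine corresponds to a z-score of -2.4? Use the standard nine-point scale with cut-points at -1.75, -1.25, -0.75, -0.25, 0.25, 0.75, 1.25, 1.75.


Stanine boundaries: [-1.75, -1.25, -0.75, -0.25, 0.25, 0.75, 1.25, 1.75]
z = -2.4
Check each boundary:
  z < -1.75
  z < -1.25
  z < -0.75
  z < -0.25
  z < 0.25
  z < 0.75
  z < 1.25
  z < 1.75
Highest qualifying boundary gives stanine = 1

1


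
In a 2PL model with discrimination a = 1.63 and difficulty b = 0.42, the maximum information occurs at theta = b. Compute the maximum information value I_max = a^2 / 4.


For 2PL, max info at theta = b = 0.42
I_max = a^2 / 4 = 1.63^2 / 4
= 2.6569 / 4
I_max = 0.6642

0.6642


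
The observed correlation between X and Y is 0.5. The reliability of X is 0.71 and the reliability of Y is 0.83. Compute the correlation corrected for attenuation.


r_corrected = rxy / sqrt(rxx * ryy)
= 0.5 / sqrt(0.71 * 0.83)
= 0.5 / sqrt(0.5893)
= 0.5 / 0.767659
r_corrected = 0.6513

0.6513


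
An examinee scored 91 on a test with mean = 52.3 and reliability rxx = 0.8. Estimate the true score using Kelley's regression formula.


T_est = rxx * X + (1 - rxx) * mean
T_est = 0.8 * 91 + 0.2 * 52.3
T_est = 72.8 + 10.46
T_est = 83.26

83.26


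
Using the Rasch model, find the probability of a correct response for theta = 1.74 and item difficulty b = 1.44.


theta - b = 1.74 - 1.44 = 0.3
exp(-(theta - b)) = exp(-0.3) = 0.7408
P = 1 / (1 + 0.7408)
P = 0.5744

0.5744


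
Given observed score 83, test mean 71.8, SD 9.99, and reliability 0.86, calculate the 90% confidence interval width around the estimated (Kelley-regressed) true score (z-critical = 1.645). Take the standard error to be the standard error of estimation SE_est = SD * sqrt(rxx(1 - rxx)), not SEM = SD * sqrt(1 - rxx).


True score estimate = 0.86*83 + 0.14*71.8 = 81.432
SE_est = SD * sqrt(rxx * (1 - rxx)) = 9.99 * sqrt(0.86 * 0.14) = 9.99 * sqrt(0.1204) = 3.4664
CI = T_est +/- z * SE_est, so width = 2 * z * SE_est = 2 * 1.645 * 3.4664
Width = 11.4045

11.4045


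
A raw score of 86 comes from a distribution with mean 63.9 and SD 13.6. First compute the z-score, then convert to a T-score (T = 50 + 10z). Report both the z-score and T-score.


z = (X - mean) / SD = (86 - 63.9) / 13.6
z = 22.1 / 13.6
z = 1.625
T-score = T = 50 + 10z
Carry z at full precision (z = 22.1 / 13.6) into the conversion:
T-score = 50 + 10 * (22.1 / 13.6) = 50 + 221 / 13.6
T-score = 50 + 16.25
T-score = 66.25

66.25


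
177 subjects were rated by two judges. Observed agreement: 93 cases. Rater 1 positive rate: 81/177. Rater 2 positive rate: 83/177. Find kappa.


P_o = 93/177 = 0.525424
P_e = (81*83 + 96*94) / 31329 = 0.502633
kappa = (P_o - P_e) / (1 - P_e)
kappa = (0.525424 - 0.502633) / (1 - 0.502633)
kappa = 0.0458

0.0458


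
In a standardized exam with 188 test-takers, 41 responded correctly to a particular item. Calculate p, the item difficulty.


Item difficulty p = number correct / total examinees
p = 41 / 188
p = 0.2181

0.2181


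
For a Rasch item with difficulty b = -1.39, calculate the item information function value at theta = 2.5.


P = 1/(1+exp(-(2.5--1.39))) = 0.98
I = P*(1-P) = 0.98 * 0.02
I = 0.0196

0.0196


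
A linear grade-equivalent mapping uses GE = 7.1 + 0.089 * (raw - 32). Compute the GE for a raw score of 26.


raw - median = 26 - 32 = -6
slope * diff = 0.089 * -6 = -0.534
GE = 7.1 + -0.534
GE = 6.566

6.566


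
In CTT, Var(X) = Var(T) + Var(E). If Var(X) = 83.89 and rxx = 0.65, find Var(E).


var_true = rxx * var_obs = 0.65 * 83.89 = 54.5285
var_error = var_obs - var_true
var_error = 83.89 - 54.5285
var_error = 29.3615

29.3615


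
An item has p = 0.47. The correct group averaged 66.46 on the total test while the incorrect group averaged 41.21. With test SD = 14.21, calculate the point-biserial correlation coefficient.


q = 1 - p = 0.53
rpb = ((M1 - M0) / SD) * sqrt(p * q)
rpb = ((66.46 - 41.21) / 14.21) * sqrt(0.47 * 0.53)
rpb = 0.8869

0.8869


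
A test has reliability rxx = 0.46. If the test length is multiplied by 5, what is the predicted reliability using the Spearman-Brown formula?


r_new = (n * rxx) / (1 + (n-1) * rxx)
r_new = (5 * 0.46) / (1 + 4 * 0.46)
r_new = 2.3 / 2.84
r_new = 0.8099

0.8099


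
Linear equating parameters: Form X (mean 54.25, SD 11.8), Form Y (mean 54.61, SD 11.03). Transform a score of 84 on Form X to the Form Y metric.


slope = SD_Y / SD_X = 11.03 / 11.8 ~ 0.9347
intercept = mean_Y - slope * mean_X = 54.61 - (11.03 / 11.8) * 54.25 ~ 3.9
Y = slope * X + intercept. To avoid rounding drift from the rounded slope/intercept, evaluate the equivalent form Y = mean_Y + SD_Y * (X - mean_X) / SD_X at full precision:
Y = 54.61 + 11.03 * (84 - 54.25) / 11.8
Y = 54.61 + 11.03 * 29.75 / 11.8
Y = 54.61 + 328.1425 / 11.8
Y = 54.61 + 27.8087
Y = 82.4187

82.4187


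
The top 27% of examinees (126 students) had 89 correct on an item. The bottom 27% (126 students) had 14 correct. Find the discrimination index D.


p_upper = 89/126 = 0.7063
p_lower = 14/126 = 0.1111
D = 0.7063 - 0.1111 = 0.5952

0.5952


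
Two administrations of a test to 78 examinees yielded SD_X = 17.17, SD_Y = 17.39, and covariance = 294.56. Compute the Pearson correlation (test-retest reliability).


r = cov(X,Y) / (SD_X * SD_Y)
r = 294.56 / (17.17 * 17.39)
r = 294.56 / 298.5863
r = 0.9865

0.9865


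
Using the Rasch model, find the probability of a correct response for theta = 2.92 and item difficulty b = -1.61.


theta - b = 2.92 - -1.61 = 4.53
exp(-(theta - b)) = exp(-4.53) = 0.0108
P = 1 / (1 + 0.0108)
P = 0.9893

0.9893


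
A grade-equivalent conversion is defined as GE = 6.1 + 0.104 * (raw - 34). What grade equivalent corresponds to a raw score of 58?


raw - median = 58 - 34 = 24
slope * diff = 0.104 * 24 = 2.496
GE = 6.1 + 2.496
GE = 8.596

8.596


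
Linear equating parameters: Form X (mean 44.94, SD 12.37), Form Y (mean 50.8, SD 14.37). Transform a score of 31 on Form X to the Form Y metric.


slope = SD_Y / SD_X = 14.37 / 12.37 ~ 1.1617
intercept = mean_Y - slope * mean_X = 50.8 - (14.37 / 12.37) * 44.94 ~ -1.406
Y = slope * X + intercept. To avoid rounding drift from the rounded slope/intercept, evaluate the equivalent form Y = mean_Y + SD_Y * (X - mean_X) / SD_X at full precision:
Y = 50.8 + 14.37 * (31 - 44.94) / 12.37
Y = 50.8 - 14.37 * 13.94 / 12.37
Y = 50.8 - 200.3178 / 12.37
Y = 50.8 - 16.1938
Y = 34.6062

34.6062


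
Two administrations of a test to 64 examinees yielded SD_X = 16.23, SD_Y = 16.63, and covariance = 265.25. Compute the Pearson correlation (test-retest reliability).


r = cov(X,Y) / (SD_X * SD_Y)
r = 265.25 / (16.23 * 16.63)
r = 265.25 / 269.9049
r = 0.9828

0.9828


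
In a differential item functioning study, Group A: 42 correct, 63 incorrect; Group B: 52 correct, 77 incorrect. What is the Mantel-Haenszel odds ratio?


Odds_A = 42/63 = 0.6667
Odds_B = 52/77 = 0.6753
OR = Odds_A / Odds_B = 0.6667 / 0.6753
Exactly, OR = (42 * 77) / (63 * 52) = 3234 / 3276
OR = 0.9872

0.9872


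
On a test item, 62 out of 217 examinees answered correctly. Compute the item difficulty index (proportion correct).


Item difficulty p = number correct / total examinees
p = 62 / 217
p = 0.2857

0.2857


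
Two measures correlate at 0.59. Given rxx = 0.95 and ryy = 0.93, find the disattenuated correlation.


r_corrected = rxy / sqrt(rxx * ryy)
= 0.59 / sqrt(0.95 * 0.93)
= 0.59 / sqrt(0.8835)
= 0.59 / 0.939947
r_corrected = 0.6277

0.6277


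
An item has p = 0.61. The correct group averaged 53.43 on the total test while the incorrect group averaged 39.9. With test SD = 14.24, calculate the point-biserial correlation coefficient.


q = 1 - p = 0.39
rpb = ((M1 - M0) / SD) * sqrt(p * q)
rpb = ((53.43 - 39.9) / 14.24) * sqrt(0.61 * 0.39)
rpb = 0.4634

0.4634


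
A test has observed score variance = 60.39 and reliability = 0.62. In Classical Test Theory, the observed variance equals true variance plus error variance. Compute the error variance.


var_true = rxx * var_obs = 0.62 * 60.39 = 37.4418
var_error = var_obs - var_true
var_error = 60.39 - 37.4418
var_error = 22.9482

22.9482


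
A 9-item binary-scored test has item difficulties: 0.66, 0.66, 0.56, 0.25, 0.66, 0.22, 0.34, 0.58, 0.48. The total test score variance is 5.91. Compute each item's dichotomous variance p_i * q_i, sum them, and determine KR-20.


For each item, compute p_i * q_i:
  Item 1: 0.66 * 0.34 = 0.2244
  Item 2: 0.66 * 0.34 = 0.2244
  Item 3: 0.56 * 0.44 = 0.2464
  Item 4: 0.25 * 0.75 = 0.1875
  Item 5: 0.66 * 0.34 = 0.2244
  Item 6: 0.22 * 0.78 = 0.1716
  Item 7: 0.34 * 0.66 = 0.2244
  Item 8: 0.58 * 0.42 = 0.2436
  Item 9: 0.48 * 0.52 = 0.2496
Sum(p_i * q_i) = 0.2244 + 0.2244 + 0.2464 + 0.1875 + 0.2244 + 0.1716 + 0.2244 + 0.2436 + 0.2496 = 1.9963
KR-20 = (k/(k-1)) * (1 - Sum(p_i*q_i) / Var_total)
= (9/8) * (1 - 1.9963/5.91)
= 1.125 * 0.6622
KR-20 = 0.745

0.745


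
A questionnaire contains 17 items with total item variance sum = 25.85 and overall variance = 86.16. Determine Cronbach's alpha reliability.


alpha = (k/(k-1)) * (1 - sum(si^2)/s_total^2)
= (17/16) * (1 - 25.85/86.16)
alpha = 0.7437

0.7437


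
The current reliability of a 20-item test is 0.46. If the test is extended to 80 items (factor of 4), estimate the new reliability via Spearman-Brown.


r_new = (n * rxx) / (1 + (n-1) * rxx)
r_new = (4 * 0.46) / (1 + 3 * 0.46)
r_new = 1.84 / 2.38
r_new = 0.7731

0.7731


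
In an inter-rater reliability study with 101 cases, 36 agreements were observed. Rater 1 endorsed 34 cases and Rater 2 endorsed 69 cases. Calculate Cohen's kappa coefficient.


P_o = 36/101 = 0.356436
P_e = (34*69 + 67*32) / 10201 = 0.440153
kappa = (P_o - P_e) / (1 - P_e)
kappa = (0.356436 - 0.440153) / (1 - 0.440153)
kappa = -0.1495

-0.1495


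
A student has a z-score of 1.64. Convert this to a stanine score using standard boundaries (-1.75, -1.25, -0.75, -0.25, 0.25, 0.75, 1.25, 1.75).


Stanine boundaries: [-1.75, -1.25, -0.75, -0.25, 0.25, 0.75, 1.25, 1.75]
z = 1.64
Check each boundary:
  z >= -1.75 -> could be stanine 2
  z >= -1.25 -> could be stanine 3
  z >= -0.75 -> could be stanine 4
  z >= -0.25 -> could be stanine 5
  z >= 0.25 -> could be stanine 6
  z >= 0.75 -> could be stanine 7
  z >= 1.25 -> could be stanine 8
  z < 1.75
Highest qualifying boundary gives stanine = 8

8


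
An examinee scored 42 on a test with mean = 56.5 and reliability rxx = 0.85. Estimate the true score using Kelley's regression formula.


T_est = rxx * X + (1 - rxx) * mean
T_est = 0.85 * 42 + 0.15 * 56.5
T_est = 35.7 + 8.475
T_est = 44.175

44.175


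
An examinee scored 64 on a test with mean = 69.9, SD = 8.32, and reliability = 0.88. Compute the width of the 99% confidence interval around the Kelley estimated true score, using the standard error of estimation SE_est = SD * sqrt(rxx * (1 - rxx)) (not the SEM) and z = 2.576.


True score estimate = 0.88*64 + 0.12*69.9 = 64.708
SE_est = SD * sqrt(rxx * (1 - rxx)) = 8.32 * sqrt(0.88 * 0.12) = 8.32 * sqrt(0.1056) = 2.70368
CI = T_est +/- z * SE_est, so width = 2 * z * SE_est = 2 * 2.576 * 2.70368
Width = 13.9294

13.9294


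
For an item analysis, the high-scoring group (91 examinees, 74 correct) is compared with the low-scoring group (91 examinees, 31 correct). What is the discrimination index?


p_upper = 74/91 = 0.8132
p_lower = 31/91 = 0.3407
D = 0.8132 - 0.3407 = 0.4725

0.4725


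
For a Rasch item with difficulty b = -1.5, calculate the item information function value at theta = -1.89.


P = 1/(1+exp(-(-1.89--1.5))) = 0.4037
I = P*(1-P) = 0.4037 * 0.5963
I = 0.2407

0.2407


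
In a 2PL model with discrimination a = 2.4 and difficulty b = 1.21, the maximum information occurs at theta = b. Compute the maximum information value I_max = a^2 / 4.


For 2PL, max info at theta = b = 1.21
I_max = a^2 / 4 = 2.4^2 / 4
= 5.76 / 4
I_max = 1.44

1.44


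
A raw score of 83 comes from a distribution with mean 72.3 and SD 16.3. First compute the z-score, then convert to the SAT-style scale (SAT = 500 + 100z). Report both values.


z = (X - mean) / SD = (83 - 72.3) / 16.3
z = 10.7 / 16.3
z = 0.6564
SAT-scale = SAT = 500 + 100z
Carry z at full precision (z = 10.7 / 16.3) into the conversion:
SAT-scale = 500 + 100 * (10.7 / 16.3) = 500 + 1070 / 16.3
SAT-scale = 500 + 65.6442
SAT-scale = 565.6442

565.6442


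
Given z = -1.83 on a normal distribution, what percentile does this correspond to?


CDF(z) = 0.5 * (1 + erf(z/sqrt(2)))
erf(-1.294) = -0.9328
CDF = 0.0336
Percentile rank = 0.0336 * 100 = 3.36

3.36


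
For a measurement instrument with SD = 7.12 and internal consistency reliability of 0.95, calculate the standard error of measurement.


SEM = SD * sqrt(1 - rxx)
SEM = 7.12 * sqrt(1 - 0.95)
SEM = 7.12 * sqrt(0.05) = 7.12 * 0.223607
SEM = 1.5921

1.5921


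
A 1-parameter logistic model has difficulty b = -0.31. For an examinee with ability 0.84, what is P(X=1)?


theta - b = 0.84 - -0.31 = 1.15
exp(-(theta - b)) = exp(-1.15) = 0.3166
P = 1 / (1 + 0.3166)
P = 0.7595

0.7595


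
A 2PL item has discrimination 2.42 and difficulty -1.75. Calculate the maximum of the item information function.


For 2PL, max info at theta = b = -1.75
I_max = a^2 / 4 = 2.42^2 / 4
= 5.8564 / 4
I_max = 1.4641

1.4641


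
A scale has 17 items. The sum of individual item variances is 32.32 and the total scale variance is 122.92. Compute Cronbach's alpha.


alpha = (k/(k-1)) * (1 - sum(si^2)/s_total^2)
= (17/16) * (1 - 32.32/122.92)
alpha = 0.7831

0.7831


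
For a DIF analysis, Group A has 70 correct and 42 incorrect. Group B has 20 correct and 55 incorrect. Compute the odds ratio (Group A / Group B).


Odds_A = 70/42 = 1.6667
Odds_B = 20/55 = 0.3636
OR = Odds_A / Odds_B = 1.6667 / 0.3636
Exactly, OR = (70 * 55) / (42 * 20) = 3850 / 840
OR = 4.5833

4.5833


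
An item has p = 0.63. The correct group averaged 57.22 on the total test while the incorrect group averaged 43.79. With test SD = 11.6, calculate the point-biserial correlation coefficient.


q = 1 - p = 0.37
rpb = ((M1 - M0) / SD) * sqrt(p * q)
rpb = ((57.22 - 43.79) / 11.6) * sqrt(0.63 * 0.37)
rpb = 0.559

0.559


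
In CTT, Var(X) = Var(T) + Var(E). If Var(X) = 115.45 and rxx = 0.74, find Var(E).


var_true = rxx * var_obs = 0.74 * 115.45 = 85.433
var_error = var_obs - var_true
var_error = 115.45 - 85.433
var_error = 30.017

30.017


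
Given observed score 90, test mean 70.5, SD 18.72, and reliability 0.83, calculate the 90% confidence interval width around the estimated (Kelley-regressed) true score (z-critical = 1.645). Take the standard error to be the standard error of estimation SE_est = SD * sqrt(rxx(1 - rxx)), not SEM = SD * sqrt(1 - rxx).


True score estimate = 0.83*90 + 0.17*70.5 = 86.685
SE_est = SD * sqrt(rxx * (1 - rxx)) = 18.72 * sqrt(0.83 * 0.17) = 18.72 * sqrt(0.1411) = 7.031846
CI = T_est +/- z * SE_est, so width = 2 * z * SE_est = 2 * 1.645 * 7.031846
Width = 23.1348

23.1348


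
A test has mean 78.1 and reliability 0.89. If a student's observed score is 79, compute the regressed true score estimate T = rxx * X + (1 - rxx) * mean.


T_est = rxx * X + (1 - rxx) * mean
T_est = 0.89 * 79 + 0.11 * 78.1
T_est = 70.31 + 8.591
T_est = 78.901

78.901


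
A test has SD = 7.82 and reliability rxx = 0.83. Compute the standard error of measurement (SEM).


SEM = SD * sqrt(1 - rxx)
SEM = 7.82 * sqrt(1 - 0.83)
SEM = 7.82 * sqrt(0.17) = 7.82 * 0.412311
SEM = 3.2243

3.2243


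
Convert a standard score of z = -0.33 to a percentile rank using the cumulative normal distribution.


CDF(z) = 0.5 * (1 + erf(z/sqrt(2)))
erf(-0.2333) = -0.2586
CDF = 0.3707
Percentile rank = 0.3707 * 100 = 37.07

37.07


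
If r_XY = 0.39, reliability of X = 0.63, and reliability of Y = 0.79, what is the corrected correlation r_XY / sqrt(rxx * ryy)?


r_corrected = rxy / sqrt(rxx * ryy)
= 0.39 / sqrt(0.63 * 0.79)
= 0.39 / sqrt(0.4977)
= 0.39 / 0.705479
r_corrected = 0.5528

0.5528


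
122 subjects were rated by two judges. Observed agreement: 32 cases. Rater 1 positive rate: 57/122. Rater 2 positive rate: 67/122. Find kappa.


P_o = 32/122 = 0.262295
P_e = (57*67 + 65*55) / 14884 = 0.496775
kappa = (P_o - P_e) / (1 - P_e)
kappa = (0.262295 - 0.496775) / (1 - 0.496775)
kappa = -0.466

-0.466


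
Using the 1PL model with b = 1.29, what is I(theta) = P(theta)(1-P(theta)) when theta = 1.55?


P = 1/(1+exp(-(1.55-1.29))) = 0.5646
I = P*(1-P) = 0.5646 * 0.4354
I = 0.2458

0.2458


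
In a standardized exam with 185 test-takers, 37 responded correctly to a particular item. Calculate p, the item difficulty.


Item difficulty p = number correct / total examinees
p = 37 / 185
p = 0.2

0.2


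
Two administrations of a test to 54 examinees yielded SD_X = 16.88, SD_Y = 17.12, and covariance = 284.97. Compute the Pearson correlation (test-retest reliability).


r = cov(X,Y) / (SD_X * SD_Y)
r = 284.97 / (16.88 * 17.12)
r = 284.97 / 288.9856
r = 0.9861

0.9861


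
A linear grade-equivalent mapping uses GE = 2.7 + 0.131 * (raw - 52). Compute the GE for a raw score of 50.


raw - median = 50 - 52 = -2
slope * diff = 0.131 * -2 = -0.262
GE = 2.7 + -0.262
GE = 2.438

2.438


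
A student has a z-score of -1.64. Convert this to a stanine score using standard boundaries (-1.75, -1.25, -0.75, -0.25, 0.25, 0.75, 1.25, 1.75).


Stanine boundaries: [-1.75, -1.25, -0.75, -0.25, 0.25, 0.75, 1.25, 1.75]
z = -1.64
Check each boundary:
  z >= -1.75 -> could be stanine 2
  z < -1.25
  z < -0.75
  z < -0.25
  z < 0.25
  z < 0.75
  z < 1.25
  z < 1.75
Highest qualifying boundary gives stanine = 2

2


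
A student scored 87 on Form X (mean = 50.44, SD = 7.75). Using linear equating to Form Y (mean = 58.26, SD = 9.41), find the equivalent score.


slope = SD_Y / SD_X = 9.41 / 7.75 ~ 1.2142
intercept = mean_Y - slope * mean_X = 58.26 - (9.41 / 7.75) * 50.44 ~ -2.9839
Y = slope * X + intercept. To avoid rounding drift from the rounded slope/intercept, evaluate the equivalent form Y = mean_Y + SD_Y * (X - mean_X) / SD_X at full precision:
Y = 58.26 + 9.41 * (87 - 50.44) / 7.75
Y = 58.26 + 9.41 * 36.56 / 7.75
Y = 58.26 + 344.0296 / 7.75
Y = 58.26 + 44.3909
Y = 102.6509

102.6509


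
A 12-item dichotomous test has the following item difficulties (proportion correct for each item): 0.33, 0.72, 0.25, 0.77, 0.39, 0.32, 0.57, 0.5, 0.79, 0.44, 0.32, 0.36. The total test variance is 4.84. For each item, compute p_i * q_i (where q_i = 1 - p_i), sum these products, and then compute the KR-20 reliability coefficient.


For each item, compute p_i * q_i:
  Item 1: 0.33 * 0.67 = 0.2211
  Item 2: 0.72 * 0.28 = 0.2016
  Item 3: 0.25 * 0.75 = 0.1875
  Item 4: 0.77 * 0.23 = 0.1771
  Item 5: 0.39 * 0.61 = 0.2379
  Item 6: 0.32 * 0.68 = 0.2176
  Item 7: 0.57 * 0.43 = 0.2451
  Item 8: 0.5 * 0.5 = 0.25
  Item 9: 0.79 * 0.21 = 0.1659
  Item 10: 0.44 * 0.56 = 0.2464
  Item 11: 0.32 * 0.68 = 0.2176
  Item 12: 0.36 * 0.64 = 0.2304
Sum(p_i * q_i) = 0.2211 + 0.2016 + 0.1875 + 0.1771 + 0.2379 + 0.2176 + 0.2451 + 0.25 + 0.1659 + 0.2464 + 0.2176 + 0.2304 = 2.5982
KR-20 = (k/(k-1)) * (1 - Sum(p_i*q_i) / Var_total)
= (12/11) * (1 - 2.5982/4.84)
= 1.0909 * 0.4632
KR-20 = 0.5053

0.5053


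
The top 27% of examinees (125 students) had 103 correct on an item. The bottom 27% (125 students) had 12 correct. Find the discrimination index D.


p_upper = 103/125 = 0.824
p_lower = 12/125 = 0.096
D = 0.824 - 0.096 = 0.728

0.728


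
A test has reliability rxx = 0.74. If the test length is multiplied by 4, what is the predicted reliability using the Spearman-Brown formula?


r_new = (n * rxx) / (1 + (n-1) * rxx)
r_new = (4 * 0.74) / (1 + 3 * 0.74)
r_new = 2.96 / 3.22
r_new = 0.9193

0.9193


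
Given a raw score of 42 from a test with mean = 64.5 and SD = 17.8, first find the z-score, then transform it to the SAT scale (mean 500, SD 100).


z = (X - mean) / SD = (42 - 64.5) / 17.8
z = -22.5 / 17.8
z = -1.264
SAT-scale = SAT = 500 + 100z
Carry z at full precision (z = -22.5 / 17.8) into the conversion:
SAT-scale = 500 + 100 * (-22.5 / 17.8) = 500 + -2250 / 17.8
SAT-scale = 500 + -126.4045
SAT-scale = 373.5955

373.5955


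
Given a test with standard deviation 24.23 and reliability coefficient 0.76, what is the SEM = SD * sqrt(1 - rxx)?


SEM = SD * sqrt(1 - rxx)
SEM = 24.23 * sqrt(1 - 0.76)
SEM = 24.23 * sqrt(0.24) = 24.23 * 0.489898
SEM = 11.8702

11.8702


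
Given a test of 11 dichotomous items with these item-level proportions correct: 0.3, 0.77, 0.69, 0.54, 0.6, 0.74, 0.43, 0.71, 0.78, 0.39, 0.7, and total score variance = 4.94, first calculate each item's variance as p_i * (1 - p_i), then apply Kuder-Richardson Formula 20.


For each item, compute p_i * q_i:
  Item 1: 0.3 * 0.7 = 0.21
  Item 2: 0.77 * 0.23 = 0.1771
  Item 3: 0.69 * 0.31 = 0.2139
  Item 4: 0.54 * 0.46 = 0.2484
  Item 5: 0.6 * 0.4 = 0.24
  Item 6: 0.74 * 0.26 = 0.1924
  Item 7: 0.43 * 0.57 = 0.2451
  Item 8: 0.71 * 0.29 = 0.2059
  Item 9: 0.78 * 0.22 = 0.1716
  Item 10: 0.39 * 0.61 = 0.2379
  Item 11: 0.7 * 0.3 = 0.21
Sum(p_i * q_i) = 0.21 + 0.1771 + 0.2139 + 0.2484 + 0.24 + 0.1924 + 0.2451 + 0.2059 + 0.1716 + 0.2379 + 0.21 = 2.3523
KR-20 = (k/(k-1)) * (1 - Sum(p_i*q_i) / Var_total)
= (11/10) * (1 - 2.3523/4.94)
= 1.1 * 0.5238
KR-20 = 0.5762

0.5762


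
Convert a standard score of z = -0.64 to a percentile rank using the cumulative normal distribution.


CDF(z) = 0.5 * (1 + erf(z/sqrt(2)))
erf(-0.4525) = -0.4778
CDF = 0.2611
Percentile rank = 0.2611 * 100 = 26.11

26.11


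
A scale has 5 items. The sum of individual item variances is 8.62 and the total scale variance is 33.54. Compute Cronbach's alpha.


alpha = (k/(k-1)) * (1 - sum(si^2)/s_total^2)
= (5/4) * (1 - 8.62/33.54)
alpha = 0.9287

0.9287


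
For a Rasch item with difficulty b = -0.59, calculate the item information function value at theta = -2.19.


P = 1/(1+exp(-(-2.19--0.59))) = 0.168
I = P*(1-P) = 0.168 * 0.832
I = 0.1398

0.1398


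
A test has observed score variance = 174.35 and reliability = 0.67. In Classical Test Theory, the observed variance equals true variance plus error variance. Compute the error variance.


var_true = rxx * var_obs = 0.67 * 174.35 = 116.8145
var_error = var_obs - var_true
var_error = 174.35 - 116.8145
var_error = 57.5355

57.5355


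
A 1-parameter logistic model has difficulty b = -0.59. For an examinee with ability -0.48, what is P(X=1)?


theta - b = -0.48 - -0.59 = 0.11
exp(-(theta - b)) = exp(-0.11) = 0.8958
P = 1 / (1 + 0.8958)
P = 0.5275

0.5275


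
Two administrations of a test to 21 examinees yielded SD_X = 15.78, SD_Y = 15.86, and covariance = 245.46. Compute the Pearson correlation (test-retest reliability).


r = cov(X,Y) / (SD_X * SD_Y)
r = 245.46 / (15.78 * 15.86)
r = 245.46 / 250.2708
r = 0.9808

0.9808


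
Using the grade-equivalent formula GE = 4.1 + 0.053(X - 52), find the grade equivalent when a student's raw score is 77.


raw - median = 77 - 52 = 25
slope * diff = 0.053 * 25 = 1.325
GE = 4.1 + 1.325
GE = 5.425

5.425


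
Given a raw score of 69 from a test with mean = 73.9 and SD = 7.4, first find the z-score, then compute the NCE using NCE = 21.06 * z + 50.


z = (X - mean) / SD = (69 - 73.9) / 7.4
z = -4.9 / 7.4
z = -0.6622
NCE = NCE = 21.06z + 50
Carry z at full precision (z = -4.9 / 7.4) into the conversion:
NCE = 21.06 * (-4.9 / 7.4) + 50 = -103.194 / 7.4 + 50
NCE = -13.9451 + 50
NCE = 36.0549

36.0549


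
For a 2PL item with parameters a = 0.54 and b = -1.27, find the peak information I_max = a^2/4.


For 2PL, max info at theta = b = -1.27
I_max = a^2 / 4 = 0.54^2 / 4
= 0.2916 / 4
I_max = 0.0729

0.0729


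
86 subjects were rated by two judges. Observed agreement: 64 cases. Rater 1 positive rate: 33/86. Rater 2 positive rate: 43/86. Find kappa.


P_o = 64/86 = 0.744186
P_e = (33*43 + 53*43) / 7396 = 0.5
kappa = (P_o - P_e) / (1 - P_e)
kappa = (0.744186 - 0.5) / (1 - 0.5)
kappa = 0.4884

0.4884


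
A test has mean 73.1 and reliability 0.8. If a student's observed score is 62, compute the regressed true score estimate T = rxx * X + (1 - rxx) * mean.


T_est = rxx * X + (1 - rxx) * mean
T_est = 0.8 * 62 + 0.2 * 73.1
T_est = 49.6 + 14.62
T_est = 64.22

64.22


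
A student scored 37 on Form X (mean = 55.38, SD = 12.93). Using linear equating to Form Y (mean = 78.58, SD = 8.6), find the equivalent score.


slope = SD_Y / SD_X = 8.6 / 12.93 ~ 0.6651
intercept = mean_Y - slope * mean_X = 78.58 - (8.6 / 12.93) * 55.38 ~ 41.7457
Y = slope * X + intercept. To avoid rounding drift from the rounded slope/intercept, evaluate the equivalent form Y = mean_Y + SD_Y * (X - mean_X) / SD_X at full precision:
Y = 78.58 + 8.6 * (37 - 55.38) / 12.93
Y = 78.58 - 8.6 * 18.38 / 12.93
Y = 78.58 - 158.068 / 12.93
Y = 78.58 - 12.2249
Y = 66.3551

66.3551


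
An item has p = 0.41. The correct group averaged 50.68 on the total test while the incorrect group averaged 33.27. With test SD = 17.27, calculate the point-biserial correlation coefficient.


q = 1 - p = 0.59
rpb = ((M1 - M0) / SD) * sqrt(p * q)
rpb = ((50.68 - 33.27) / 17.27) * sqrt(0.41 * 0.59)
rpb = 0.4958

0.4958


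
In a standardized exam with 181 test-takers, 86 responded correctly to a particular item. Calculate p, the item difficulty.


Item difficulty p = number correct / total examinees
p = 86 / 181
p = 0.4751

0.4751


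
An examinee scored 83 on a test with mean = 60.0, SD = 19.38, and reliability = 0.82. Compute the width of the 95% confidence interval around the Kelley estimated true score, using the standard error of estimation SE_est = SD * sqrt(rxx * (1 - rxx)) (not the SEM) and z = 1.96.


True score estimate = 0.82*83 + 0.18*60.0 = 78.86
SE_est = SD * sqrt(rxx * (1 - rxx)) = 19.38 * sqrt(0.82 * 0.18) = 19.38 * sqrt(0.1476) = 7.445553
CI = T_est +/- z * SE_est, so width = 2 * z * SE_est = 2 * 1.96 * 7.445553
Width = 29.1866

29.1866


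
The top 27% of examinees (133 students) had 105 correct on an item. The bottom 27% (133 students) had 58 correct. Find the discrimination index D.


p_upper = 105/133 = 0.7895
p_lower = 58/133 = 0.4361
D = 0.7895 - 0.4361 = 0.3534

0.3534


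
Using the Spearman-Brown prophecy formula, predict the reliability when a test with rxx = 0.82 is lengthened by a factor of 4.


r_new = (n * rxx) / (1 + (n-1) * rxx)
r_new = (4 * 0.82) / (1 + 3 * 0.82)
r_new = 3.28 / 3.46
r_new = 0.948

0.948


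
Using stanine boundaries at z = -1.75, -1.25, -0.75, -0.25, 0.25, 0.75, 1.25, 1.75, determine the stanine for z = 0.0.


Stanine boundaries: [-1.75, -1.25, -0.75, -0.25, 0.25, 0.75, 1.25, 1.75]
z = 0.0
Check each boundary:
  z >= -1.75 -> could be stanine 2
  z >= -1.25 -> could be stanine 3
  z >= -0.75 -> could be stanine 4
  z >= -0.25 -> could be stanine 5
  z < 0.25
  z < 0.75
  z < 1.25
  z < 1.75
Highest qualifying boundary gives stanine = 5

5


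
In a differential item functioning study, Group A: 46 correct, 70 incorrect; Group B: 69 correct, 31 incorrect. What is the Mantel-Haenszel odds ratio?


Odds_A = 46/70 = 0.6571
Odds_B = 69/31 = 2.2258
OR = Odds_A / Odds_B = 0.6571 / 2.2258
Exactly, OR = (46 * 31) / (70 * 69) = 1426 / 4830
OR = 0.2952

0.2952


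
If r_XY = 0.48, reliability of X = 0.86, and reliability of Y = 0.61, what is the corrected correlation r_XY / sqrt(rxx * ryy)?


r_corrected = rxy / sqrt(rxx * ryy)
= 0.48 / sqrt(0.86 * 0.61)
= 0.48 / sqrt(0.5246)
= 0.48 / 0.724293
r_corrected = 0.6627

0.6627


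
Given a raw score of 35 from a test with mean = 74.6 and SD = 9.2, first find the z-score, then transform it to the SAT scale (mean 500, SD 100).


z = (X - mean) / SD = (35 - 74.6) / 9.2
z = -39.6 / 9.2
z = -4.3043
SAT-scale = SAT = 500 + 100z
Carry z at full precision (z = -39.6 / 9.2) into the conversion:
SAT-scale = 500 + 100 * (-39.6 / 9.2) = 500 + -3960 / 9.2
SAT-scale = 500 + -430.4348
SAT-scale = 69.5652

69.5652


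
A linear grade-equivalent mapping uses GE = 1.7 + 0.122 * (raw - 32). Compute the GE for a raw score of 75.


raw - median = 75 - 32 = 43
slope * diff = 0.122 * 43 = 5.246
GE = 1.7 + 5.246
GE = 6.946

6.946


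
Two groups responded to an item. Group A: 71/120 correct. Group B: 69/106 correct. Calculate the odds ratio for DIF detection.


Odds_A = 71/49 = 1.449
Odds_B = 69/37 = 1.8649
OR = Odds_A / Odds_B = 1.449 / 1.8649
Exactly, OR = (71 * 37) / (49 * 69) = 2627 / 3381
OR = 0.777

0.777


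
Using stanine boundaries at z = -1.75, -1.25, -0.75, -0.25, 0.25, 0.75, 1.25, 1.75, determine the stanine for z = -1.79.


Stanine boundaries: [-1.75, -1.25, -0.75, -0.25, 0.25, 0.75, 1.25, 1.75]
z = -1.79
Check each boundary:
  z < -1.75
  z < -1.25
  z < -0.75
  z < -0.25
  z < 0.25
  z < 0.75
  z < 1.25
  z < 1.75
Highest qualifying boundary gives stanine = 1

1


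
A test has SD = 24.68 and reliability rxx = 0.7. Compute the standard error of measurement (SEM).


SEM = SD * sqrt(1 - rxx)
SEM = 24.68 * sqrt(1 - 0.7)
SEM = 24.68 * sqrt(0.3) = 24.68 * 0.547723
SEM = 13.5178

13.5178


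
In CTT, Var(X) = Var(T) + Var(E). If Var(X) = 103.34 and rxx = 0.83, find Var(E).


var_true = rxx * var_obs = 0.83 * 103.34 = 85.7722
var_error = var_obs - var_true
var_error = 103.34 - 85.7722
var_error = 17.5678

17.5678


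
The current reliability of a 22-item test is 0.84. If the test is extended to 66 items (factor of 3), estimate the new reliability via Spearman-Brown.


r_new = (n * rxx) / (1 + (n-1) * rxx)
r_new = (3 * 0.84) / (1 + 2 * 0.84)
r_new = 2.52 / 2.68
r_new = 0.9403

0.9403


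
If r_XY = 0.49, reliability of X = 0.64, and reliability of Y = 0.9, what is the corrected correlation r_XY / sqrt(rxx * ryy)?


r_corrected = rxy / sqrt(rxx * ryy)
= 0.49 / sqrt(0.64 * 0.9)
= 0.49 / sqrt(0.576)
= 0.49 / 0.758947
r_corrected = 0.6456

0.6456


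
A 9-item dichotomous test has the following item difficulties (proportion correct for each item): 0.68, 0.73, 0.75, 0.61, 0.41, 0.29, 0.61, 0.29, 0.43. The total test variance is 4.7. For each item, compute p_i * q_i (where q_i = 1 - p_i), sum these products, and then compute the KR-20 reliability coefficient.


For each item, compute p_i * q_i:
  Item 1: 0.68 * 0.32 = 0.2176
  Item 2: 0.73 * 0.27 = 0.1971
  Item 3: 0.75 * 0.25 = 0.1875
  Item 4: 0.61 * 0.39 = 0.2379
  Item 5: 0.41 * 0.59 = 0.2419
  Item 6: 0.29 * 0.71 = 0.2059
  Item 7: 0.61 * 0.39 = 0.2379
  Item 8: 0.29 * 0.71 = 0.2059
  Item 9: 0.43 * 0.57 = 0.2451
Sum(p_i * q_i) = 0.2176 + 0.1971 + 0.1875 + 0.2379 + 0.2419 + 0.2059 + 0.2379 + 0.2059 + 0.2451 = 1.9768
KR-20 = (k/(k-1)) * (1 - Sum(p_i*q_i) / Var_total)
= (9/8) * (1 - 1.9768/4.7)
= 1.125 * 0.5794
KR-20 = 0.6518

0.6518


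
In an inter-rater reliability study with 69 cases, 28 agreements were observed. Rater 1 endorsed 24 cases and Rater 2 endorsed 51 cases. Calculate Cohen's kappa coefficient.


P_o = 28/69 = 0.405797
P_e = (24*51 + 45*18) / 4761 = 0.427221
kappa = (P_o - P_e) / (1 - P_e)
kappa = (0.405797 - 0.427221) / (1 - 0.427221)
kappa = -0.0374

-0.0374


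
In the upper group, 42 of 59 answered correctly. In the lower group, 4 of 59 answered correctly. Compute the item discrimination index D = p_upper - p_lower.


p_upper = 42/59 = 0.7119
p_lower = 4/59 = 0.0678
D = 0.7119 - 0.0678 = 0.6441

0.6441


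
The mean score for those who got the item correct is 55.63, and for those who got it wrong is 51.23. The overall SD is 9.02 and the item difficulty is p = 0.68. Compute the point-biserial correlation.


q = 1 - p = 0.32
rpb = ((M1 - M0) / SD) * sqrt(p * q)
rpb = ((55.63 - 51.23) / 9.02) * sqrt(0.68 * 0.32)
rpb = 0.2275

0.2275


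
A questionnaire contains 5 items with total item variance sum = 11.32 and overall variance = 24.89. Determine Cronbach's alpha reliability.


alpha = (k/(k-1)) * (1 - sum(si^2)/s_total^2)
= (5/4) * (1 - 11.32/24.89)
alpha = 0.6815

0.6815


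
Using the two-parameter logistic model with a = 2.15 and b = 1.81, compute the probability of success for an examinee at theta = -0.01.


a*(theta - b) = 2.15 * (-0.01 - 1.81) = -3.913
exp(--3.913) = 50.0489
P = 1 / (1 + 50.0489)
P = 0.0196

0.0196


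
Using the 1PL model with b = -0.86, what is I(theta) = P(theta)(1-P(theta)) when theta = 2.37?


P = 1/(1+exp(-(2.37--0.86))) = 0.9619
I = P*(1-P) = 0.9619 * 0.0381
I = 0.0366

0.0366


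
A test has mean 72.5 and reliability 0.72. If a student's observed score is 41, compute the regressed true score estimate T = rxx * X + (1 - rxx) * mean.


T_est = rxx * X + (1 - rxx) * mean
T_est = 0.72 * 41 + 0.28 * 72.5
T_est = 29.52 + 20.3
T_est = 49.82

49.82


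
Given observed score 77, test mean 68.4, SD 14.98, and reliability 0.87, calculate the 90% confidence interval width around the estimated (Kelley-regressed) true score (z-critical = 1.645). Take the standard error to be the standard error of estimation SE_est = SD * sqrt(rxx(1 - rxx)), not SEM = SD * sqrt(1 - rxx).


True score estimate = 0.87*77 + 0.13*68.4 = 75.882
SE_est = SD * sqrt(rxx * (1 - rxx)) = 14.98 * sqrt(0.87 * 0.13) = 14.98 * sqrt(0.1131) = 5.037825
CI = T_est +/- z * SE_est, so width = 2 * z * SE_est = 2 * 1.645 * 5.037825
Width = 16.5744

16.5744


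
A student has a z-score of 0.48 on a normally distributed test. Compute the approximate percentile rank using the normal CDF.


CDF(z) = 0.5 * (1 + erf(z/sqrt(2)))
erf(0.3394) = 0.3688
CDF = 0.6844
Percentile rank = 0.6844 * 100 = 68.44

68.44


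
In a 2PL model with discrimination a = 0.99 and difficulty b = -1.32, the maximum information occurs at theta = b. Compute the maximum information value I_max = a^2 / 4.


For 2PL, max info at theta = b = -1.32
I_max = a^2 / 4 = 0.99^2 / 4
= 0.9801 / 4
I_max = 0.245

0.245


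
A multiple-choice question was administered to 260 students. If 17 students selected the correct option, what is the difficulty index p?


Item difficulty p = number correct / total examinees
p = 17 / 260
p = 0.0654

0.0654


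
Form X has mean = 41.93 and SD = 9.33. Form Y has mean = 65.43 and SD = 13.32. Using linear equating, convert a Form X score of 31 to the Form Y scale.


slope = SD_Y / SD_X = 13.32 / 9.33 ~ 1.4277
intercept = mean_Y - slope * mean_X = 65.43 - (13.32 / 9.33) * 41.93 ~ 5.5685
Y = slope * X + intercept. To avoid rounding drift from the rounded slope/intercept, evaluate the equivalent form Y = mean_Y + SD_Y * (X - mean_X) / SD_X at full precision:
Y = 65.43 + 13.32 * (31 - 41.93) / 9.33
Y = 65.43 - 13.32 * 10.93 / 9.33
Y = 65.43 - 145.5876 / 9.33
Y = 65.43 - 15.6042
Y = 49.8258

49.8258
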